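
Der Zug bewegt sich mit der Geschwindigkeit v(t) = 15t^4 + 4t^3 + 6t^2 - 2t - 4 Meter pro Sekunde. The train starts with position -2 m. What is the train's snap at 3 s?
To solve this, we need to take 3 derivatives of our velocity equation v(t) = 15·t^4 + 4·t^3 + 6·t^2 - 2·t - 4. Taking d/dt of v(t), we find a(t) = 60·t^3 + 12·t^2 + 12·t - 2. Taking d/dt of a(t), we find j(t) = 180·t^2 + 24·t + 12. The derivative of jerk gives snap: s(t) = 360·t + 24. We have snap s(t) = 360·t + 24. Substituting t = 3: s(3) = 1104.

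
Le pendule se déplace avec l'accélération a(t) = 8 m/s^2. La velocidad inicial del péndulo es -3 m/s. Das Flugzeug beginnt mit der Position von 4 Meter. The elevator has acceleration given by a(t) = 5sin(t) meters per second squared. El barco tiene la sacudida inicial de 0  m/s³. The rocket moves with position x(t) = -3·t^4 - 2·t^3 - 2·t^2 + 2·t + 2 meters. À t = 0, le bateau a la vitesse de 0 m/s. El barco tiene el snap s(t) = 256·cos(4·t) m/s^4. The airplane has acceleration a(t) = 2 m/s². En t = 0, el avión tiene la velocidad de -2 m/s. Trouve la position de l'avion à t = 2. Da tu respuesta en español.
Partiendo de la aceleración a(t) = 2, tomamos 2 antiderivadas. Tomando ∫a(t)dt y aplicando v(0) = -2, encontramos v(t) = 2·t - 2. La antiderivada de la velocidad es la posición. Usando x(0) = 4, obtenemos x(t) = t^2 - 2·t + 4. Usando x(t) = t^2 - 2·t + 4 y sustituyendo t = 2, encontramos x = 4.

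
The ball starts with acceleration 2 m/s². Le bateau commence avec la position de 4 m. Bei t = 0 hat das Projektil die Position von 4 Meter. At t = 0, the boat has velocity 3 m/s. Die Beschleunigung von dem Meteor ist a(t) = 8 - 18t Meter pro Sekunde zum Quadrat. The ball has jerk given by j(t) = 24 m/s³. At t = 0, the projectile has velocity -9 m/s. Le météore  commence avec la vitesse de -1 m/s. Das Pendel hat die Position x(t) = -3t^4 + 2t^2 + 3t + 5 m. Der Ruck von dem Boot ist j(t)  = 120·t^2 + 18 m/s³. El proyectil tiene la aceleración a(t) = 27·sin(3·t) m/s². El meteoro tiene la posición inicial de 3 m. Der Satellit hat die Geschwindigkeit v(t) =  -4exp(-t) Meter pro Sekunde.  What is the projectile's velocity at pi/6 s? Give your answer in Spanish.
Partiendo de la aceleración a(t) = 27·sin(3·t), tomamos 1 antiderivada. La integral de la aceleración es la velocidad. Usando v(0) = -9, obtenemos v(t) = -9·cos(3·t). Usando v(t) = -9·cos(3·t) y sustituyendo t = pi/6, encontramos v = 0.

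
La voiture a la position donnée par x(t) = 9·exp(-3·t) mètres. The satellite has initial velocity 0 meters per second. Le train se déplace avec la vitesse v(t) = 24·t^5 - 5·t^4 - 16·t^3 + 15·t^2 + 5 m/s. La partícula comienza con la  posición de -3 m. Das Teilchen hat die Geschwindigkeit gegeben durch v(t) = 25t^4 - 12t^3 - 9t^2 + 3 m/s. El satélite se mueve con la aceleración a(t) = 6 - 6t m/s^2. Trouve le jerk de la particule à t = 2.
En partant de la vitesse v(t) = 25·t^4 - 12·t^3 - 9·t^2 + 3, nous prenons 2 dérivées. La dérivée de la vitesse donne l'accélération: a(t) = 100·t^3 - 36·t^2 - 18·t. La dérivée de l'accélération donne le jerk: j(t) = 300·t^2 - 72·t - 18. En utilisant j(t) = 300·t^2 - 72·t - 18 et en substituant t = 2, nous trouvons j = 1038.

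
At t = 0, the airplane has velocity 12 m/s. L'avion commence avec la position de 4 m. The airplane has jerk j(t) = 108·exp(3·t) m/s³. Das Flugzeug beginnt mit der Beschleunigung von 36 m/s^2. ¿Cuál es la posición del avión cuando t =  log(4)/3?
Necesitamos integrar nuestra ecuación de la sacudida j(t) = 108·exp(3·t) 3 veces. La antiderivada de la sacudida es la aceleración. Usando a(0) = 36, obtenemos a(t) = 36·exp(3·t). La integral de la aceleración, con v(0) = 12, da la velocidad: v(t) = 12·exp(3·t). Tomando ∫v(t)dt y aplicando x(0) = 4, encontramos x(t) = 4·exp(3·t). Usando x(t) = 4·exp(3·t) y sustituyendo t = log(4)/3, encontramos x = 16.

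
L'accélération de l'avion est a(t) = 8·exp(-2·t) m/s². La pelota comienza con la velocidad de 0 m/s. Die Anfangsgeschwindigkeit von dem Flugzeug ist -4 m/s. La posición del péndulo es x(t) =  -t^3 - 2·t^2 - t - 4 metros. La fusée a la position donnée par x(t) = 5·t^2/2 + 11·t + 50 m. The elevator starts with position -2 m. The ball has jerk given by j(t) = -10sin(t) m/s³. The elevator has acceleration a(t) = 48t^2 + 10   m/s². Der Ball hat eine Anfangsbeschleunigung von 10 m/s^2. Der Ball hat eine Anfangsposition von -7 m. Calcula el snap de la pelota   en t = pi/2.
Para resolver esto, necesitamos tomar 1 derivada de nuestra ecuación de la sacudida j(t) = -10·sin(t). Tomando d/dt de j(t), encontramos s(t) = -10·cos(t). De la ecuación del snap s(t) = -10·cos(t), sustituimos t = pi/2 para obtener s = 0.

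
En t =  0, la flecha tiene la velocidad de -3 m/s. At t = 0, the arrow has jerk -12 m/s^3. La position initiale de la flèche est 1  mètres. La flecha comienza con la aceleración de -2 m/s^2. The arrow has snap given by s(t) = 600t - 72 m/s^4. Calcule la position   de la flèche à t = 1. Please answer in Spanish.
Necesitamos integrar nuestra ecuación del snap s(t) = 600·t - 72 4 veces. Integrando el snap y usando la condición inicial j(0) = -12, obtenemos j(t) = 300·t^2 - 72·t - 12. Tomando ∫j(t)dt y aplicando a(0) = -2, encontramos a(t) = 100·t^3 - 36·t^2 - 12·t - 2. La integral de la aceleración, con v(0) = -3, da la velocidad: v(t) = 25·t^4 - 12·t^3 - 6·t^2 - 2·t - 3. La integral de la velocidad es la posición. Usando x(0) = 1, obtenemos x(t) = 5·t^5 - 3·t^4 - 2·t^3 - t^2 - 3·t + 1. De la ecuación de la posición x(t) = 5·t^5 - 3·t^4 - 2·t^3 - t^2 - 3·t + 1, sustituimos t = 1 para obtener x = -3.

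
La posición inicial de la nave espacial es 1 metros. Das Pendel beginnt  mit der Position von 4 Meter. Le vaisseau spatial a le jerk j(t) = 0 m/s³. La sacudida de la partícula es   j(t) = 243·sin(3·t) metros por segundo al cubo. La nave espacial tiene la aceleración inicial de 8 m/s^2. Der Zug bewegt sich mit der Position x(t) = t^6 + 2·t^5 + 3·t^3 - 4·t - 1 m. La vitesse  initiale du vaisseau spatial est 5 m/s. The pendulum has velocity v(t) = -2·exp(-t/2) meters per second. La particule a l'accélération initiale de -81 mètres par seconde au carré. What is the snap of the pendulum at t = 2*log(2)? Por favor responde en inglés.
We must differentiate our velocity equation v(t) = -2·exp(-t/2) 3 times. Differentiating velocity, we get acceleration: a(t) = exp(-t/2). Differentiating acceleration, we get jerk: j(t) = -exp(-t/2)/2. The derivative of jerk gives snap: s(t) = exp(-t/2)/4. Using s(t) = exp(-t/2)/4 and substituting t = 2*log(2), we find s = 1/8.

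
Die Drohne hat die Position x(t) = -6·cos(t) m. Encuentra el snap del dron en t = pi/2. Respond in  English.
Starting from position x(t) = -6·cos(t), we take 4 derivatives. Differentiating position, we get velocity: v(t) = 6·sin(t). Differentiating velocity, we get acceleration: a(t) = 6·cos(t). Differentiating acceleration, we get jerk: j(t) = -6·sin(t). Taking d/dt of j(t), we find s(t) = -6·cos(t). We have snap s(t) = -6·cos(t). Substituting t = pi/2: s(pi/2) = 0.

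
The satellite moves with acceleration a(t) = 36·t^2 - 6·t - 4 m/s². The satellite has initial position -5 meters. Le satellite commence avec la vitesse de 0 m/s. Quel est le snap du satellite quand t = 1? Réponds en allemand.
Wir müssen unsere Gleichung für die Beschleunigung a(t) = 36·t^2 - 6·t - 4 2-mal ableiten. Mit d/dt von a(t) finden wir j(t) = 72·t - 6. Mit d/dt von j(t) finden wir s(t) = 72. Wir haben den Snap s(t) = 72. Durch Einsetzen von t = 1: s(1) = 72.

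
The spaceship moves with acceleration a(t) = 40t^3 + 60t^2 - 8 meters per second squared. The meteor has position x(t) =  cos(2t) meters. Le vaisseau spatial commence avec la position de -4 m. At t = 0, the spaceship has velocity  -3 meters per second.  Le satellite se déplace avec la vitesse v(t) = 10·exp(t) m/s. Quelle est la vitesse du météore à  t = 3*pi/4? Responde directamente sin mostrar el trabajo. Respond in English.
At t = 3*pi/4, v = 2.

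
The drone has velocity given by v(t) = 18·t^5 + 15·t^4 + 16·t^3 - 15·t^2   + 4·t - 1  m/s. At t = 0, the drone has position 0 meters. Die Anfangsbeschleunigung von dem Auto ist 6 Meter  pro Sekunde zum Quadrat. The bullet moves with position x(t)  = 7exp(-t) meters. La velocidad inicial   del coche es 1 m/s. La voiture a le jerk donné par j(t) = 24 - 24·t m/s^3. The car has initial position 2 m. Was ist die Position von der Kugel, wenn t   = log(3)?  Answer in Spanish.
Tenemos la posición x(t) = 7·exp(-t). Sustituyendo t = log(3): x(log(3)) = 7/3.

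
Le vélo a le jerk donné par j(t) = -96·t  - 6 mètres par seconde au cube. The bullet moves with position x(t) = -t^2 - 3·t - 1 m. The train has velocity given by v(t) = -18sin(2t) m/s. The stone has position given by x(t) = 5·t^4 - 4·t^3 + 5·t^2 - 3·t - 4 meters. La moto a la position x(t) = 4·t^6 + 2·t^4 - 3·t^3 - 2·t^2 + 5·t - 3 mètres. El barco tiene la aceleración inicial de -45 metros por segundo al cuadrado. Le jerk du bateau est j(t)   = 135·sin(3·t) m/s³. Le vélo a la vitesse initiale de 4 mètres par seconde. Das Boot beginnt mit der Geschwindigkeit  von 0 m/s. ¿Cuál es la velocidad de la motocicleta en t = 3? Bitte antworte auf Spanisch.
Partiendo de la posición x(t) = 4·t^6 + 2·t^4 - 3·t^3 - 2·t^2 + 5·t - 3, tomamos 1 derivada. Tomando d/dt de x(t), encontramos v(t) = 24·t^5 + 8·t^3 - 9·t^2 - 4·t + 5. Usando v(t) = 24·t^5 + 8·t^3 - 9·t^2 - 4·t + 5 y sustituyendo t = 3, encontramos v = 5960.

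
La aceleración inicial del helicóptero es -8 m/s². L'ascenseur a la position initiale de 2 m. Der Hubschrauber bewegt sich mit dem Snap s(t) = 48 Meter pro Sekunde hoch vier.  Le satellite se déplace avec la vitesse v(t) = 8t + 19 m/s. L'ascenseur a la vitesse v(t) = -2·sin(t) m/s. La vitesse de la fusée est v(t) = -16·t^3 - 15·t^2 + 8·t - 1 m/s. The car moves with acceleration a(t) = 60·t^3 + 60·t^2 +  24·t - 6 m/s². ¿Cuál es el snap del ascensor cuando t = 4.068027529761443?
Partiendo de la velocidad v(t) = -2·sin(t), tomamos 3 derivadas. Tomando d/dt de v(t), encontramos a(t) = -2·cos(t). Derivando la aceleración, obtenemos la sacudida: j(t) = 2·sin(t). La derivada de la sacudida da el snap: s(t) = 2·cos(t). De la ecuación del snap s(t) = 2·cos(t), sustituimos t = 4.068027529761443 para obtener s = -1.20137610264531.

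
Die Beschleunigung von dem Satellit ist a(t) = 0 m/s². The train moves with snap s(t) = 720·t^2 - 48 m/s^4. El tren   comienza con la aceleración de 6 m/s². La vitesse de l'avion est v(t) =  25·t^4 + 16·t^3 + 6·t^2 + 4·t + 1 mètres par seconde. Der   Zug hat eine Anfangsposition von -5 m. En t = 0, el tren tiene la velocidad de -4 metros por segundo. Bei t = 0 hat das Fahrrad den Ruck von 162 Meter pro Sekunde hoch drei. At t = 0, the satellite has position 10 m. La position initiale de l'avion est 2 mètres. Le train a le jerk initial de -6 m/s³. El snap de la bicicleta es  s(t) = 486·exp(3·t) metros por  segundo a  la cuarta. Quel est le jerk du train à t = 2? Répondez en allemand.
Um dies zu lösen, müssen wir 1 Integral unserer Gleichung für den Snap s(t) = 720·t^2 - 48 finden. Mit ∫s(t)dt und Anwendung von j(0) = -6, finden wir j(t) = 240·t^3 - 48·t - 6. Aus der Gleichung für den Ruck j(t) = 240·t^3 - 48·t - 6, setzen wir t = 2 ein und erhalten j = 1818.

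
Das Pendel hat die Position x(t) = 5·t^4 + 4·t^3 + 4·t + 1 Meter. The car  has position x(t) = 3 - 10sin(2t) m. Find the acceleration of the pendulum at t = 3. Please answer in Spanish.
Para resolver esto, necesitamos tomar 2 derivadas de nuestra ecuación de la posición x(t) = 5·t^4 + 4·t^3 + 4·t + 1. La derivada de la posición da la velocidad: v(t) = 20·t^3 + 12·t^2 + 4. La derivada de la velocidad da la aceleración: a(t) = 60·t^2 + 24·t. Tenemos la aceleración a(t) = 60·t^2 + 24·t. Sustituyendo t = 3: a(3) = 612.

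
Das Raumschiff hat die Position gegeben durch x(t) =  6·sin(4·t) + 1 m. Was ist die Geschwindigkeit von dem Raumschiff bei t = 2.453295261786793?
Wir müssen unsere Gleichung für die Position x(t) = 6·sin(4·t) + 1 1-mal ableiten. Durch Ableiten von der Position erhalten wir die Geschwindigkeit: v(t) = 24·cos(4·t). Aus der Gleichung für die Geschwindigkeit v(t) = 24·cos(4·t), setzen wir t = 2.453295261786793 ein und erhalten v = -22.2123602001126.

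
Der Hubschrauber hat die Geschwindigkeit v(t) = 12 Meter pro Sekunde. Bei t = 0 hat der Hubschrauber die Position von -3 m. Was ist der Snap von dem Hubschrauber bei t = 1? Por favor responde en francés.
En partant de la vitesse v(t) = 12, nous prenons 3 dérivées. En prenant d/dt de v(t), nous trouvons a(t) = 0. En dérivant l'accélération, nous obtenons le jerk: j(t) = 0. La dérivée du jerk donne le snap: s(t) = 0. Nous avons le snap s(t) = 0. En substituant t = 1: s(1) = 0.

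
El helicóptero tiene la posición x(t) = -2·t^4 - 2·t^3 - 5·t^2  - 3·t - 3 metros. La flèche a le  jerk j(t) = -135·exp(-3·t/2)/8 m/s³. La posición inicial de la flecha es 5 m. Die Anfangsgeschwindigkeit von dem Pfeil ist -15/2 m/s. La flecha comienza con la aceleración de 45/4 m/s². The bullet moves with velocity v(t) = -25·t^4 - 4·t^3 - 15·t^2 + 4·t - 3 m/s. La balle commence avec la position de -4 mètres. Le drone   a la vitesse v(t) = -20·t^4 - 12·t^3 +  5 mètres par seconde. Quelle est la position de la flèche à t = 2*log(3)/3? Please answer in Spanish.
Para resolver esto, necesitamos tomar 3 integrales de nuestra ecuación de la sacudida j(t) = -135·exp(-3·t/2)/8. Tomando ∫j(t)dt y aplicando a(0) = 45/4, encontramos a(t) = 45·exp(-3·t/2)/4. La antiderivada de la aceleración es la velocidad. Usando v(0) = -15/2, obtenemos v(t) = -15·exp(-3·t/2)/2. La antiderivada de la velocidad es la posición. Usando x(0) = 5, obtenemos x(t) = 5·exp(-3·t/2). Usando x(t) = 5·exp(-3·t/2) y sustituyendo t = 2*log(3)/3, encontramos x = 5/3.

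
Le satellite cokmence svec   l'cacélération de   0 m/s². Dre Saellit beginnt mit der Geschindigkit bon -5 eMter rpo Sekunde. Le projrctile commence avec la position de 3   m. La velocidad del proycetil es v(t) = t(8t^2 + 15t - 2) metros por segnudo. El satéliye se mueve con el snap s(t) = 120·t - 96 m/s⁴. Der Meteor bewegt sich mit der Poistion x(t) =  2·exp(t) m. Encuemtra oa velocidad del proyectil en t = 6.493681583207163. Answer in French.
En utilisant v(t) = t·(8·t^2 + 15·t - 2) et en substituant t = 6.493681583207163, nous trouvons v = 2810.13049564190.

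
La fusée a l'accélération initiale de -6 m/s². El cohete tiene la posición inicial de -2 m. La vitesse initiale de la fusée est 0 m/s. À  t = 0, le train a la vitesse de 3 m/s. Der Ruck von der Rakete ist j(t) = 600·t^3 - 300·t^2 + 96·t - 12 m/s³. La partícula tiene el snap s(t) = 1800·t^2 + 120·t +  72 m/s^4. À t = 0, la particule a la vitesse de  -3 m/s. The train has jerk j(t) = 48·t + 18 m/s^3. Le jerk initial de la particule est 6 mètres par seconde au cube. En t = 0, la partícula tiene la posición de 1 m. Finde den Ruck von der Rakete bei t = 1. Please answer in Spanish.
De la ecuación de la sacudida j(t) = 600·t^3 - 300·t^2 + 96·t - 12, sustituimos t = 1 para obtener j = 384.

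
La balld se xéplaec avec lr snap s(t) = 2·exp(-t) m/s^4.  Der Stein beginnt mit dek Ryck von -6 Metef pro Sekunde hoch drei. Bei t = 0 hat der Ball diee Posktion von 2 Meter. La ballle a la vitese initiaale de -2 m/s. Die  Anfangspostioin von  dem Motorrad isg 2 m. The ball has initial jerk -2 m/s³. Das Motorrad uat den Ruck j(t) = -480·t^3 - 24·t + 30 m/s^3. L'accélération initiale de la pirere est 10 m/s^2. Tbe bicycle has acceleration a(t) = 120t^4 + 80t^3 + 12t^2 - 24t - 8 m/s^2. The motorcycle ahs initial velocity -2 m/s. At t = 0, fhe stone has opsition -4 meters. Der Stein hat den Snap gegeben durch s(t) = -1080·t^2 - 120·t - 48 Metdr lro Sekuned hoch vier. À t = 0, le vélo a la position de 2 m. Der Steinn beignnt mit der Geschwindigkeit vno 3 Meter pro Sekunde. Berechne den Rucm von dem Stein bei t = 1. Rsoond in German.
Ausgehend von dem Snap s(t) = -1080·t^2 - 120·t - 48, nehmen wir 1 Stammfunktion. Das Integral von dem Snap ist der Ruck. Mit j(0) = -6 erhalten wir j(t) = -360·t^3 - 60·t^2 - 48·t - 6. Mit j(t) = -360·t^3 - 60·t^2 - 48·t - 6 und Einsetzen von t = 1, finden wir j = -474.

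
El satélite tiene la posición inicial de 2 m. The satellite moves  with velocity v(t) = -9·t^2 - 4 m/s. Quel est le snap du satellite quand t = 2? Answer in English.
Starting from velocity v(t) = -9·t^2 - 4, we take 3 derivatives. Taking d/dt of v(t), we find a(t) = -18·t. Taking d/dt of a(t), we find j(t) = -18. Differentiating jerk, we get snap: s(t) = 0. Using s(t) = 0 and substituting t = 2, we find s = 0.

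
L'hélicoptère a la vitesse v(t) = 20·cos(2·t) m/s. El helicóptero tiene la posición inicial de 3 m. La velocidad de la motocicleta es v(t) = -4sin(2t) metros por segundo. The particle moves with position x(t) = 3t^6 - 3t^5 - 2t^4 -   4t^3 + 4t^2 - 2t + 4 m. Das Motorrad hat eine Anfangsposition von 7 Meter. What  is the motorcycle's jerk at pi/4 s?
To solve this, we need to take 2 derivatives of our velocity equation v(t) = -4·sin(2·t). Differentiating velocity, we get acceleration: a(t) = -8·cos(2·t). Taking d/dt of a(t), we find j(t) = 16·sin(2·t). We have jerk j(t) = 16·sin(2·t). Substituting t = pi/4: j(pi/4) = 16.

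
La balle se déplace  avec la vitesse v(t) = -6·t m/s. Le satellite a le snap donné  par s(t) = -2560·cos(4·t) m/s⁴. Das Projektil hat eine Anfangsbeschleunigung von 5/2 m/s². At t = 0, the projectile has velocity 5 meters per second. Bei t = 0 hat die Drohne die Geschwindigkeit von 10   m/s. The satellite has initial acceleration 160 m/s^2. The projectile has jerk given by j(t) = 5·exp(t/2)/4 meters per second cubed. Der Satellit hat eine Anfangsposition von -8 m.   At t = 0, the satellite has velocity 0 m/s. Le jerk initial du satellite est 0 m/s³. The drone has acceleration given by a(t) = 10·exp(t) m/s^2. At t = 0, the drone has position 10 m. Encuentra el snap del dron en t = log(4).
Debemos derivar nuestra ecuación de la aceleración a(t) = 10·exp(t) 2 veces. Derivando la aceleración, obtenemos la sacudida: j(t) = 10·exp(t). La derivada de la sacudida da el snap: s(t) = 10·exp(t). Usando s(t) = 10·exp(t) y sustituyendo t = log(4), encontramos s = 40.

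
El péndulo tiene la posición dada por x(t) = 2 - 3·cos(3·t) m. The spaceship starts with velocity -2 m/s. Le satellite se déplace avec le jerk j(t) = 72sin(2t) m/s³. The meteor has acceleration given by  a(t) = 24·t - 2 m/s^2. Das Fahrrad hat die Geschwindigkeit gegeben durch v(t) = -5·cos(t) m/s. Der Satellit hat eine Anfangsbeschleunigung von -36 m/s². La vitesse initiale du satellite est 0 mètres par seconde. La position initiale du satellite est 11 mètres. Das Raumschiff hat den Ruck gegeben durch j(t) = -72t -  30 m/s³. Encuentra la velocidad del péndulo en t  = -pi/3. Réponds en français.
En partant de la position x(t) = 2 - 3·cos(3·t), nous prenons 1 dérivée. En prenant d/dt de x(t), nous trouvons v(t) = 9·sin(3·t). De l'équation de la vitesse v(t) = 9·sin(3·t), nous substituons t = -pi/3 pour obtenir v = 0.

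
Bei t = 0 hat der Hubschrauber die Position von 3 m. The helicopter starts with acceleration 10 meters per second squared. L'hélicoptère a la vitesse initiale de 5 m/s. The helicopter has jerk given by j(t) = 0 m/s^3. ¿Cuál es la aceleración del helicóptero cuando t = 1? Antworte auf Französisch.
En partant du jerk j(t) = 0, nous prenons 1 primitive. En prenant ∫j(t)dt et en appliquant a(0) = 10, nous trouvons a(t) = 10. Nous avons l'accélération a(t) = 10. En substituant t = 1: a(1) = 10.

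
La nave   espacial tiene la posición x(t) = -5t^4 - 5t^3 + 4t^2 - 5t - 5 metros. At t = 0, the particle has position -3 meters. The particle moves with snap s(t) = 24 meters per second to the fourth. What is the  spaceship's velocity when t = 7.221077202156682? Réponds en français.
Nous devons dériver notre équation de la position x(t) = -5·t^4 - 5·t^3 + 4·t^2 - 5·t - 5 1 fois. En dérivant la position, nous obtenons la vitesse: v(t) = -20·t^3 - 15·t^2 + 8·t - 5. De l'équation de la vitesse v(t) = -20·t^3 - 15·t^2 + 8·t - 5, nous substituons t = 7.221077202156682 pour obtenir v = -8260.10135396451.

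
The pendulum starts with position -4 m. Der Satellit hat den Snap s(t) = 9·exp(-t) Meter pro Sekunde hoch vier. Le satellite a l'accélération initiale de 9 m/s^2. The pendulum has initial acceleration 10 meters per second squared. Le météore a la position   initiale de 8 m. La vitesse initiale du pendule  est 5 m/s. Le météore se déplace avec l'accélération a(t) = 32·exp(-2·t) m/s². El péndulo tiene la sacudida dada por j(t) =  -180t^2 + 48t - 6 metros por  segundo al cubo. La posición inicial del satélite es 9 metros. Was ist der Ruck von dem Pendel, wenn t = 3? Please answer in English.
We have jerk j(t) = -180·t^2 + 48·t - 6. Substituting t = 3: j(3) = -1482.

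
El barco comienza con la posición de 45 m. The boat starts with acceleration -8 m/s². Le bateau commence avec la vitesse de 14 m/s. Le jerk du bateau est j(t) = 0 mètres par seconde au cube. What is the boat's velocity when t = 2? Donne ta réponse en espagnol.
Para resolver esto, necesitamos tomar 2 integrales de nuestra ecuación de la sacudida j(t) = 0. La antiderivada de la sacudida, con a(0) = -8, da la aceleración: a(t) = -8. Integrando la aceleración y usando la condición inicial v(0) = 14, obtenemos v(t) = 14 - 8·t. Usando v(t) = 14 - 8·t y sustituyendo t = 2, encontramos v = -2.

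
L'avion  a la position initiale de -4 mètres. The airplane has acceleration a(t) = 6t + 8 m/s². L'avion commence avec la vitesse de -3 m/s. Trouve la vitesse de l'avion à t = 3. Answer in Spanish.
Debemos encontrar la integral de nuestra ecuación de la aceleración a(t) = 6·t + 8 1 vez. Integrando la aceleración y usando la condición inicial v(0) = -3, obtenemos v(t) = 3·t^2 + 8·t - 3. De la ecuación de la velocidad v(t) = 3·t^2 + 8·t - 3, sustituimos t = 3 para obtener v = 48.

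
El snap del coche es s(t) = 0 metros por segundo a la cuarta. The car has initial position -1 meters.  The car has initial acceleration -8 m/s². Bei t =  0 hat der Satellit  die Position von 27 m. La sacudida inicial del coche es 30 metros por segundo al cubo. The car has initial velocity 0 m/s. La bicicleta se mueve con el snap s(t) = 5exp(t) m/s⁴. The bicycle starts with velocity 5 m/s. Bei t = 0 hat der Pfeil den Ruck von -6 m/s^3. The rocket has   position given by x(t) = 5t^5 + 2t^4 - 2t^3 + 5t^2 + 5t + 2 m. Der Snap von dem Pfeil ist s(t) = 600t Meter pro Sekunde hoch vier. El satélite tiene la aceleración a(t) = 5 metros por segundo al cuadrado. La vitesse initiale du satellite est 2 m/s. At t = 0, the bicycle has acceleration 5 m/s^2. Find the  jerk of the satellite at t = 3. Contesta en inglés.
Starting from acceleration a(t) = 5, we take 1 derivative. Differentiating acceleration, we get jerk: j(t) = 0. From the given jerk equation j(t) = 0, we substitute t = 3 to get j = 0.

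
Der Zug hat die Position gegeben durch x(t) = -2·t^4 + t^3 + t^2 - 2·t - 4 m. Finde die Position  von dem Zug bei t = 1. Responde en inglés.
Using x(t) = -2·t^4 + t^3 + t^2 - 2·t - 4 and substituting t = 1, we find x = -6.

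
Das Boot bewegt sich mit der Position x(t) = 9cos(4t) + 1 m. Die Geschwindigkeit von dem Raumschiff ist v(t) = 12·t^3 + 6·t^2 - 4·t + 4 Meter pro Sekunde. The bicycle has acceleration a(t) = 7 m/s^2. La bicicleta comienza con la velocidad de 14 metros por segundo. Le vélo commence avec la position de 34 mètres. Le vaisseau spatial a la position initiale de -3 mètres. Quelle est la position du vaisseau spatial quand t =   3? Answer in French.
En partant de la vitesse v(t) = 12·t^3 + 6·t^2 - 4·t + 4, nous prenons 1 primitive. L'intégrale de la vitesse, avec x(0) = -3, donne la position: x(t) = 3·t^4 + 2·t^3 - 2·t^2 + 4·t - 3. Nous avons la position x(t) = 3·t^4 + 2·t^3 - 2·t^2 + 4·t - 3. En substituant t = 3: x(3) = 288.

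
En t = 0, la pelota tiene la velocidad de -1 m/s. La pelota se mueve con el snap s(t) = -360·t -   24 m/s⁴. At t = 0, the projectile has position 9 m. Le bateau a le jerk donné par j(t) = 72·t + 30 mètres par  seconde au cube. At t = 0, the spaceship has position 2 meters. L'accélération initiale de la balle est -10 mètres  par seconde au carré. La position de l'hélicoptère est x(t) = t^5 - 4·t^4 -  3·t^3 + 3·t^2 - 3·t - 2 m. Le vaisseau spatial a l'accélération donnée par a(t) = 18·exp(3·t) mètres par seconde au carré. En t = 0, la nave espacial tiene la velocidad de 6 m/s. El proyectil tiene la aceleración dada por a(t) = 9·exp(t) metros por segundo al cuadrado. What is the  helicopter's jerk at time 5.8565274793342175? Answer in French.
Pour résoudre ceci, nous devons prendre 3 dérivées de notre équation de la position x(t) = t^5 - 4·t^4 - 3·t^3 + 3·t^2 - 3·t - 2. La dérivée de la position donne la vitesse: v(t) = 5·t^4 - 16·t^3 - 9·t^2 + 6·t - 3. En dérivant la vitesse, nous obtenons l'accélération: a(t) = 20·t^3 - 48·t^2 - 18·t + 6. La dérivée de l'accélération donne le jerk: j(t) = 60·t^2 - 96·t - 18. En utilisant j(t) = 60·t^2 - 96·t - 18 et en substituant t = 5.8565274793342175, nous trouvons j = 1477.70820895572.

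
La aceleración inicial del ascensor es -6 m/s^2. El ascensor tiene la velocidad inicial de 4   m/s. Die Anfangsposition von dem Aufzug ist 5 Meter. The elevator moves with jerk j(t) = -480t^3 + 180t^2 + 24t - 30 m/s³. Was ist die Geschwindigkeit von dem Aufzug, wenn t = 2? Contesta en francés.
Nous devons trouver l'intégrale de notre équation du jerk j(t) = -480·t^3 + 180·t^2 + 24·t - 30 2 fois. En prenant ∫j(t)dt et en appliquant a(0) = -6, nous trouvons a(t) = -120·t^4 + 60·t^3 + 12·t^2 - 30·t - 6. L'intégrale de l'accélération, avec v(0) = 4, donne la vitesse: v(t) = -24·t^5 + 15·t^4 + 4·t^3 - 15·t^2 - 6·t + 4. Nous avons la vitesse v(t) = -24·t^5 + 15·t^4 + 4·t^3 - 15·t^2 - 6·t + 4. En substituant t = 2: v(2) = -564.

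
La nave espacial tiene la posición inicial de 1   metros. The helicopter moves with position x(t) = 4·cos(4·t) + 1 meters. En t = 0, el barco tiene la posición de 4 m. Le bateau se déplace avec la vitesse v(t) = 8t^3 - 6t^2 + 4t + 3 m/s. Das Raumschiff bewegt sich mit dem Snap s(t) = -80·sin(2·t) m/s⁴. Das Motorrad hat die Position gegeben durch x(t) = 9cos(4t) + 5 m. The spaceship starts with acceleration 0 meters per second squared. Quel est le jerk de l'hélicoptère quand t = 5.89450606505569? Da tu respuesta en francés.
Nous devons dériver notre équation de la position x(t) = 4·cos(4·t) + 1 3 fois. En dérivant la position, nous obtenons la vitesse: v(t) = -16·sin(4·t). En prenant d/dt de v(t), nous trouvons a(t) = -64·cos(4·t). En dérivant l'accélération, nous obtenons le jerk: j(t) = 256·sin(4·t). En utilisant j(t) = 256·sin(4·t) et en substituant t = 5.89450606505569, nous trouvons j = -255.966906855312.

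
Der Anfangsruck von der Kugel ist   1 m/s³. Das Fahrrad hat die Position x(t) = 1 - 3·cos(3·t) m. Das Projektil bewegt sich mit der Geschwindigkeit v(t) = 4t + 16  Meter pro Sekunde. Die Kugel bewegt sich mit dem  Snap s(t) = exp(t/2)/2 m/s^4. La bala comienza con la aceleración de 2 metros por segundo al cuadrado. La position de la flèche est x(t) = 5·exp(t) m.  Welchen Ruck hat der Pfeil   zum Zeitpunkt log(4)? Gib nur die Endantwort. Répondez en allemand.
j(log(4)) = 20.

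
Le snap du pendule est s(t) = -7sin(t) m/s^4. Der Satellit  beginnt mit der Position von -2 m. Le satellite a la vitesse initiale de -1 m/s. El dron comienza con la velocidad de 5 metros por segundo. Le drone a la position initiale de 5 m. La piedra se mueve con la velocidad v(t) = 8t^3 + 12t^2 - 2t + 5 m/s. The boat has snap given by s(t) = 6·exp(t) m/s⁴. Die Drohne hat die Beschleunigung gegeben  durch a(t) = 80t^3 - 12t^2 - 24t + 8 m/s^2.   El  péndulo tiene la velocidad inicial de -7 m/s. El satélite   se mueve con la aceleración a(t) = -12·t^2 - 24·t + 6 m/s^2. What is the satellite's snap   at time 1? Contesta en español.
Partiendo de la aceleración a(t) = -12·t^2 - 24·t + 6, tomamos 2 derivadas. Tomando d/dt de a(t), encontramos j(t) = -24·t - 24. Derivando la sacudida, obtenemos el snap: s(t) = -24. Usando s(t) = -24 y sustituyendo t = 1, encontramos s = -24.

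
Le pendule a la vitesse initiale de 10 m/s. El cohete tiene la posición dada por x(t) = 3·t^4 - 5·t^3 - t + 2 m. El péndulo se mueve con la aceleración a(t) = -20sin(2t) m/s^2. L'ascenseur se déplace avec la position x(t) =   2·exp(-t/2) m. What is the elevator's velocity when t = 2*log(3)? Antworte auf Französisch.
En partant de la position x(t) = 2·exp(-t/2), nous prenons 1 dérivée. En prenant d/dt de x(t), nous trouvons v(t) = -exp(-t/2). Nous avons la vitesse v(t) = -exp(-t/2). En substituant t = 2*log(3): v(2*log(3)) = -1/3.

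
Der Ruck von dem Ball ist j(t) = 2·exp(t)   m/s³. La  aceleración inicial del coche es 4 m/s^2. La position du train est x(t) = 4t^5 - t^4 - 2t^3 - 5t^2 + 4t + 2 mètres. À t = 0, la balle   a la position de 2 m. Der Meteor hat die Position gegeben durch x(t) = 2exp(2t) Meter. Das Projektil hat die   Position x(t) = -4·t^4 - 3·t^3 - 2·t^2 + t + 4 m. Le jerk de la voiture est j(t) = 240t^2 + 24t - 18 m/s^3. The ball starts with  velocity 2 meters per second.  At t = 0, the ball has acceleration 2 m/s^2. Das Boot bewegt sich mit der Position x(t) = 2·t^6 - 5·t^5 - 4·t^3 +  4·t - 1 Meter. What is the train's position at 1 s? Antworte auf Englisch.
Using x(t) = 4·t^5 - t^4 - 2·t^3 - 5·t^2 + 4·t + 2 and substituting t = 1, we find x = 2.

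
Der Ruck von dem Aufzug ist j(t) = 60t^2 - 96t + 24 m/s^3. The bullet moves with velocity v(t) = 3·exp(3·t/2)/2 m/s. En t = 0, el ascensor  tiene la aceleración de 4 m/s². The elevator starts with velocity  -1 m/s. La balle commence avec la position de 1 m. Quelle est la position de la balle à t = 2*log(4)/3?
Pour résoudre ceci, nous devons prendre 1 intégrale de notre équation de la vitesse v(t) = 3·exp(3·t/2)/2. L'intégrale de la vitesse est la position. En utilisant x(0) = 1, nous obtenons x(t) = exp(3·t/2). Nous avons la position x(t) = exp(3·t/2). En substituant t = 2*log(4)/3: x(2*log(4)/3) = 4.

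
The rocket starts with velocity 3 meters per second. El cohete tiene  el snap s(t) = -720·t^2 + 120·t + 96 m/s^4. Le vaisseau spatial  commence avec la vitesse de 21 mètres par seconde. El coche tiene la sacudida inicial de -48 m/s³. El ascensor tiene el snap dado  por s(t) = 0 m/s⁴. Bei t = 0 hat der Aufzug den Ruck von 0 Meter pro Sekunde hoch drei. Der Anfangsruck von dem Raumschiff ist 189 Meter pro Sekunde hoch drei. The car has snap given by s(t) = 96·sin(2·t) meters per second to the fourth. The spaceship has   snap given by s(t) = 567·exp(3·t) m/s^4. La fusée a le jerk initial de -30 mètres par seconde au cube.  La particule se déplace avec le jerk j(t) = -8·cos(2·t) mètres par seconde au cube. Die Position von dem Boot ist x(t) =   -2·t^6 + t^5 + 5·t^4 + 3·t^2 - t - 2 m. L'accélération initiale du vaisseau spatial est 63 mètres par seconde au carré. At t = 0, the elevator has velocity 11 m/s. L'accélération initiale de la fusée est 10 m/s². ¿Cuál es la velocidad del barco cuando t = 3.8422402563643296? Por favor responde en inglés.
We must differentiate our position equation x(t) = -2·t^6 + t^5 + 5·t^4 + 3·t^2 - t - 2 1 time. Differentiating position, we get velocity: v(t) = -12·t^5 + 5·t^4 + 20·t^3 + 6·t - 1. Using v(t) = -12·t^5 + 5·t^4 + 20·t^3 + 6·t - 1 and substituting t = 3.8422402563643296, we find v = -7802.35859454865.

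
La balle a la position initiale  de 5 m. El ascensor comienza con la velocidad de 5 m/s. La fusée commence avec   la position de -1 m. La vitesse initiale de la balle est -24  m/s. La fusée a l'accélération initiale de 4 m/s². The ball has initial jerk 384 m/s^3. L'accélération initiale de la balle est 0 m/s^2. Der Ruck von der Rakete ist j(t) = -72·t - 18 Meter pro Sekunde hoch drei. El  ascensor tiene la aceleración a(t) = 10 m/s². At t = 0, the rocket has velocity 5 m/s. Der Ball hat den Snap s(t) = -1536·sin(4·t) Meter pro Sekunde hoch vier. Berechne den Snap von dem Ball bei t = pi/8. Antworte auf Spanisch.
Tenemos el snap s(t) = -1536·sin(4·t). Sustituyendo t = pi/8: s(pi/8) = -1536.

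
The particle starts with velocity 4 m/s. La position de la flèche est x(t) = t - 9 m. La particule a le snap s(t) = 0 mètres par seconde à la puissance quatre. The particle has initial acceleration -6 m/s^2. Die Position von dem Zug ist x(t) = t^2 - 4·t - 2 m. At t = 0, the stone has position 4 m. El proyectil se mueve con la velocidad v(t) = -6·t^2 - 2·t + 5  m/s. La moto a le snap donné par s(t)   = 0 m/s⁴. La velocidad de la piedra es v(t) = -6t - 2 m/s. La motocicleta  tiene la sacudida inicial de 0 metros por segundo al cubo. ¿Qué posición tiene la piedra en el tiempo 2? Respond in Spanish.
Partiendo de la velocidad v(t) = -6·t - 2, tomamos 1 integral. La integral de la velocidad es la posición. Usando x(0) = 4, obtenemos x(t) = -3·t^2 - 2·t + 4. Usando x(t) = -3·t^2 - 2·t + 4 y sustituyendo t = 2, encontramos x = -12.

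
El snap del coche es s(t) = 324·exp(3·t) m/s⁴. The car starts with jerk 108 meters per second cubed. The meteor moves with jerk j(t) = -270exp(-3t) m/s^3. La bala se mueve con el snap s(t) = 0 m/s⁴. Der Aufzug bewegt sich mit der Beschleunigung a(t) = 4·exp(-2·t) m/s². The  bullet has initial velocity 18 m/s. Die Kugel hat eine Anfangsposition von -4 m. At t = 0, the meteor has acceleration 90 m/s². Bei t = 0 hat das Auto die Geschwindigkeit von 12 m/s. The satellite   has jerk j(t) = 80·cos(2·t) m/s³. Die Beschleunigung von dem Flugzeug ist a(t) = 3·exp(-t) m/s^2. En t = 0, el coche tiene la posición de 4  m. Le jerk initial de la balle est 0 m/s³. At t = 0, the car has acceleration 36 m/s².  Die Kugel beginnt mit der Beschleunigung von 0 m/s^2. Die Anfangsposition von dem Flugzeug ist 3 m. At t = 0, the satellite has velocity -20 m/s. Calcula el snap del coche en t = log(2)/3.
Tenemos el snap s(t) = 324·exp(3·t). Sustituyendo t = log(2)/3: s(log(2)/3) = 648.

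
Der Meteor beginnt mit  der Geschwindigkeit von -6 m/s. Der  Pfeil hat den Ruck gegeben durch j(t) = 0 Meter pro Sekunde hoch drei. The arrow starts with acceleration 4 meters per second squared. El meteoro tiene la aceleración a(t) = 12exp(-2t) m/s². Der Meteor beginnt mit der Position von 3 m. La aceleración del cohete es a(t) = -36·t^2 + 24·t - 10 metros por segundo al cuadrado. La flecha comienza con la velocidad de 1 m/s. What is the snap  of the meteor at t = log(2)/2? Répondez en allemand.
Um dies zu lösen, müssen wir 2 Ableitungen unserer Gleichung für die Beschleunigung a(t) = 12·exp(-2·t) nehmen. Die Ableitung von der Beschleunigung ergibt den Ruck: j(t) = -24·exp(-2·t). Mit d/dt von j(t) finden wir s(t) = 48·exp(-2·t). Aus der Gleichung für den Snap s(t) = 48·exp(-2·t), setzen wir t = log(2)/2 ein und erhalten s = 24.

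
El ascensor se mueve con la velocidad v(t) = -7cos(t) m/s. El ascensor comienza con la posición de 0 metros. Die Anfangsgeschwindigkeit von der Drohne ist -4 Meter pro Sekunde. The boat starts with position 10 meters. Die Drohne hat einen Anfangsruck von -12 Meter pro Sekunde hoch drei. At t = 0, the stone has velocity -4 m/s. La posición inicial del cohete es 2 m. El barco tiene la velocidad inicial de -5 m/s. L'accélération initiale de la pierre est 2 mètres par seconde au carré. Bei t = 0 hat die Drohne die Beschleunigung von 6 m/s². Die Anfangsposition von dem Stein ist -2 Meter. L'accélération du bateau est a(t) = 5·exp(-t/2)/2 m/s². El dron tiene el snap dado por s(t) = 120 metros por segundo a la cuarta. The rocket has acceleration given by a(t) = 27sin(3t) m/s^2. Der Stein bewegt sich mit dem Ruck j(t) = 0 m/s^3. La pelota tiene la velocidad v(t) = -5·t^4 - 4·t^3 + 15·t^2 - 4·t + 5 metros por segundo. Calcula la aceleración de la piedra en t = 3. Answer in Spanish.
Necesitamos integrar nuestra ecuación de la sacudida j(t) = 0 1 vez. La antiderivada de la sacudida, con a(0) = 2, da la aceleración: a(t) = 2. Tenemos la aceleración a(t) = 2. Sustituyendo t = 3: a(3) = 2.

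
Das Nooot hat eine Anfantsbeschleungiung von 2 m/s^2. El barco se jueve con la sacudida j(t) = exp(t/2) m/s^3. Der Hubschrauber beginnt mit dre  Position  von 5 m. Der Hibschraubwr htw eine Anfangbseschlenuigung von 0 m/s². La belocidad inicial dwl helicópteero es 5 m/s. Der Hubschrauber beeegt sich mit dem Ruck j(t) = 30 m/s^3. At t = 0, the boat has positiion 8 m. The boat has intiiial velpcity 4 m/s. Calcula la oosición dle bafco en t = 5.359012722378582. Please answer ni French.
Nous devons intégrer notre équation du jerk j(t) = exp(t/2) 3 fois. La primitive du jerk est l'accélération. En utilisant a(0) = 2, nous obtenons a(t) = 2·exp(t/2). En prenant ∫a(t)dt et en appliquant v(0) = 4, nous trouvons v(t) = 4·exp(t/2). L'intégrale de la vitesse, avec x(0) = 8, donne la position: x(t) = 8·exp(t/2). De l'équation de la position x(t) = 8·exp(t/2), nous substituons t = 5.359012722378582 pour obtenir x = 116.623162436178.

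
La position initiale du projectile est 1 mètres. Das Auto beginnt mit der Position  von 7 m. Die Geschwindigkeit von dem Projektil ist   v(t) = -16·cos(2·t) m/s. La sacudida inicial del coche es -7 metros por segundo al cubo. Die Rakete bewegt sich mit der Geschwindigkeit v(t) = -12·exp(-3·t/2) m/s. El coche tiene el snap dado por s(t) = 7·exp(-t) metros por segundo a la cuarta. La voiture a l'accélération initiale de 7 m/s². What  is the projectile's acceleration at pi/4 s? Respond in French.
Nous devons dériver notre équation de la vitesse v(t) = -16·cos(2·t) 1 fois. En prenant d/dt de v(t), nous trouvons a(t) = 32·sin(2·t). En utilisant a(t) = 32·sin(2·t) et en substituant t = pi/4, nous trouvons a = 32.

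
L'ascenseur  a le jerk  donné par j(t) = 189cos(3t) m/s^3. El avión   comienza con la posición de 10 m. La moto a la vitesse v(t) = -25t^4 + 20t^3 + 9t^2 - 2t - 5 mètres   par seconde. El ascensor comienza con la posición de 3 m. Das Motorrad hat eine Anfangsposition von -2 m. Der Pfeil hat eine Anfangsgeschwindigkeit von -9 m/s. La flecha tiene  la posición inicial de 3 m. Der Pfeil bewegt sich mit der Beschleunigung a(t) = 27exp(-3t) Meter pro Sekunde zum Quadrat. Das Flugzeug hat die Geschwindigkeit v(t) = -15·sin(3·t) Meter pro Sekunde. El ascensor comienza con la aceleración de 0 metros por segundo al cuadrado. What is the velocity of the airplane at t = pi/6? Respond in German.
Wir haben die Geschwindigkeit v(t) = -15·sin(3·t). Durch Einsetzen von t = pi/6: v(pi/6) = -15.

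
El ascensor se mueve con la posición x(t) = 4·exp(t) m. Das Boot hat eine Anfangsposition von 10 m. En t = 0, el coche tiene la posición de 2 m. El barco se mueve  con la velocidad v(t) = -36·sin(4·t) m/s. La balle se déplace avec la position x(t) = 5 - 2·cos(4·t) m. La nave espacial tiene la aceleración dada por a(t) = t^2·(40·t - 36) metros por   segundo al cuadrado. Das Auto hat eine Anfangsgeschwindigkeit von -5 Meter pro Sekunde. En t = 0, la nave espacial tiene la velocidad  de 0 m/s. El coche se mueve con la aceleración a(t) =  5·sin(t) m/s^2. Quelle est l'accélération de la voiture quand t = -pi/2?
Nous avons l'accélération a(t) = 5·sin(t). En substituant t = -pi/2: a(-pi/2) = -5.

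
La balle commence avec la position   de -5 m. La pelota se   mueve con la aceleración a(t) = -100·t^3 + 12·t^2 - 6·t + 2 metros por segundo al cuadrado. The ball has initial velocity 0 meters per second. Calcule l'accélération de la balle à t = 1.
En utilisant a(t) = -100·t^3 + 12·t^2 - 6·t + 2 et en substituant t = 1, nous trouvons a = -92.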